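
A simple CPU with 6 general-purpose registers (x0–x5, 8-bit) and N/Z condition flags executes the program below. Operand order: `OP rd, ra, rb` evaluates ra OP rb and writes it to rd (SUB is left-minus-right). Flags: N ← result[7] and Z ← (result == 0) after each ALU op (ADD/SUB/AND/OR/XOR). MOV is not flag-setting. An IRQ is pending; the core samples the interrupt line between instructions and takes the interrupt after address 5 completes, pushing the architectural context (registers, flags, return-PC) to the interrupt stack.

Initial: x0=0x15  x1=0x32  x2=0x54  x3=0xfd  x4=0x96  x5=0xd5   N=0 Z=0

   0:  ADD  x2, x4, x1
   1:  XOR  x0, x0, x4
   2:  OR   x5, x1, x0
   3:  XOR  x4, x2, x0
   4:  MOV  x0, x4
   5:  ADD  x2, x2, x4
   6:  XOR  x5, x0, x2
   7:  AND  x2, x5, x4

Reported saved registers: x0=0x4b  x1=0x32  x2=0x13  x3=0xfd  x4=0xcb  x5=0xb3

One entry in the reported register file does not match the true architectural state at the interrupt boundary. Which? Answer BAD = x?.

BAD = x4

after  0: x0=0x15 x1=0x32 x2=0xc8 x3=0xfd x4=0x96 x5=0xd5  N=1 Z=0
after  1: x0=0x83 x1=0x32 x2=0xc8 x3=0xfd x4=0x96 x5=0xd5  N=1 Z=0
after  2: x0=0x83 x1=0x32 x2=0xc8 x3=0xfd x4=0x96 x5=0xb3  N=1 Z=0
after  3: x0=0x83 x1=0x32 x2=0xc8 x3=0xfd x4=0x4b x5=0xb3  N=0 Z=0
after  4: x0=0x4b x1=0x32 x2=0xc8 x3=0xfd x4=0x4b x5=0xb3  N=0 Z=0
after  5: x0=0x4b x1=0x32 x2=0x13 x3=0xfd x4=0x4b x5=0xb3  N=0 Z=0
-- IRQ taken; context saved, return-PC = 6 --
mismatch: x4: reported 0xcb vs actual 0x4b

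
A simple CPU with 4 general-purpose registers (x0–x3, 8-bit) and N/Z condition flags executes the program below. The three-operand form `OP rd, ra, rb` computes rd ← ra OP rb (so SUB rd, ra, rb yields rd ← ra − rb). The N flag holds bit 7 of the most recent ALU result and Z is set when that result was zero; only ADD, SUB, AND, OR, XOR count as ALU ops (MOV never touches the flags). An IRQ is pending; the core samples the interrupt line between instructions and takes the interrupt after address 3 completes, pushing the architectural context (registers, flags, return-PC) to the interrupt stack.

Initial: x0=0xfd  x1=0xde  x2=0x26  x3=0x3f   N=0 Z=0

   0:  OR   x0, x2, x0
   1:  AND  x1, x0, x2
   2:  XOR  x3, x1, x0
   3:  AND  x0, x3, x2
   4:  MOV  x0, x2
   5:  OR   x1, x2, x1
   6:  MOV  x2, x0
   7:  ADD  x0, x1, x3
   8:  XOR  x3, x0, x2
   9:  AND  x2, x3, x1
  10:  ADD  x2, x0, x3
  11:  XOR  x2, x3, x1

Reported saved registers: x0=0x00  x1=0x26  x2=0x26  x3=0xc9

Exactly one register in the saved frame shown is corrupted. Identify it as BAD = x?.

after  0: x0=0xff x1=0xde x2=0x26 x3=0x3f  N=1 Z=0
after  1: x0=0xff x1=0x26 x2=0x26 x3=0x3f  N=0 Z=0
after  2: x0=0xff x1=0x26 x2=0x26 x3=0xd9  N=1 Z=0
after  3: x0=0x00 x1=0x26 x2=0x26 x3=0xd9  N=0 Z=1
-- IRQ taken; context saved, return-PC = 4 --
mismatch: x3: reported 0xc9 vs actual 0xd9

BAD = x3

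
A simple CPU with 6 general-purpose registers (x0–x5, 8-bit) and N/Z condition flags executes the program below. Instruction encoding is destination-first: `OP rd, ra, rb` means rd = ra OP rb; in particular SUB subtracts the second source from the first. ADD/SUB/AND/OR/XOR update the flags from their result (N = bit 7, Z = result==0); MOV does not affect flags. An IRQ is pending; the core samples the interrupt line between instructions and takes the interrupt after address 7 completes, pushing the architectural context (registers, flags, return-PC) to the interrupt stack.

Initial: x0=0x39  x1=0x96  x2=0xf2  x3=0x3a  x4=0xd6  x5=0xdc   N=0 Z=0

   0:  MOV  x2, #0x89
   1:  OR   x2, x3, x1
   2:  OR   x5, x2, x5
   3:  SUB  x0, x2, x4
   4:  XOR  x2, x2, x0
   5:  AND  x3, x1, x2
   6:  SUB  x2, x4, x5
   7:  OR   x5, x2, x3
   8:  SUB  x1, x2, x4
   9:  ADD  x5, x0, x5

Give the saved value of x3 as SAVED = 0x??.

after  0: x0=0x39 x1=0x96 x2=0x89 x3=0x3a x4=0xd6 x5=0xdc  N=0 Z=0
after  1: x0=0x39 x1=0x96 x2=0xbe x3=0x3a x4=0xd6 x5=0xdc  N=1 Z=0
after  2: x0=0x39 x1=0x96 x2=0xbe x3=0x3a x4=0xd6 x5=0xfe  N=1 Z=0
after  3: x0=0xe8 x1=0x96 x2=0xbe x3=0x3a x4=0xd6 x5=0xfe  N=1 Z=0
after  4: x0=0xe8 x1=0x96 x2=0x56 x3=0x3a x4=0xd6 x5=0xfe  N=0 Z=0
after  5: x0=0xe8 x1=0x96 x2=0x56 x3=0x16 x4=0xd6 x5=0xfe  N=0 Z=0
after  6: x0=0xe8 x1=0x96 x2=0xd8 x3=0x16 x4=0xd6 x5=0xfe  N=1 Z=0
after  7: x0=0xe8 x1=0x96 x2=0xd8 x3=0x16 x4=0xd6 x5=0xde  N=1 Z=0
-- IRQ taken; context saved, return-PC = 8 --

SAVED = 0x16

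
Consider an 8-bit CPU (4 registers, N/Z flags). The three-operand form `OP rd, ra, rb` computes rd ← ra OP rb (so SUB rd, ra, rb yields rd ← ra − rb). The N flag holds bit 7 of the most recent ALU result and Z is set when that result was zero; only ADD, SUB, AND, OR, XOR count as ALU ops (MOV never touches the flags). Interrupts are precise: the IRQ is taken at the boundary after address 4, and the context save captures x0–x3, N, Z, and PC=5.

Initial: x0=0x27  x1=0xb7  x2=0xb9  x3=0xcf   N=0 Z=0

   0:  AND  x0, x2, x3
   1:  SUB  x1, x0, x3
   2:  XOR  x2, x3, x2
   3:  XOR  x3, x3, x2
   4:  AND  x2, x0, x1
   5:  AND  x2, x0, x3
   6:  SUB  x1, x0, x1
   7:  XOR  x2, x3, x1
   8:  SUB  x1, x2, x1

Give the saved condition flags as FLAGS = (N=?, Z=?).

FLAGS = (N=1, Z=0)

after  0: x0=0x89 x1=0xb7 x2=0xb9 x3=0xcf  N=1 Z=0
after  1: x0=0x89 x1=0xba x2=0xb9 x3=0xcf  N=1 Z=0
after  2: x0=0x89 x1=0xba x2=0x76 x3=0xcf  N=0 Z=0
after  3: x0=0x89 x1=0xba x2=0x76 x3=0xb9  N=1 Z=0
after  4: x0=0x89 x1=0xba x2=0x88 x3=0xb9  N=1 Z=0
-- IRQ taken; context saved, return-PC = 5 --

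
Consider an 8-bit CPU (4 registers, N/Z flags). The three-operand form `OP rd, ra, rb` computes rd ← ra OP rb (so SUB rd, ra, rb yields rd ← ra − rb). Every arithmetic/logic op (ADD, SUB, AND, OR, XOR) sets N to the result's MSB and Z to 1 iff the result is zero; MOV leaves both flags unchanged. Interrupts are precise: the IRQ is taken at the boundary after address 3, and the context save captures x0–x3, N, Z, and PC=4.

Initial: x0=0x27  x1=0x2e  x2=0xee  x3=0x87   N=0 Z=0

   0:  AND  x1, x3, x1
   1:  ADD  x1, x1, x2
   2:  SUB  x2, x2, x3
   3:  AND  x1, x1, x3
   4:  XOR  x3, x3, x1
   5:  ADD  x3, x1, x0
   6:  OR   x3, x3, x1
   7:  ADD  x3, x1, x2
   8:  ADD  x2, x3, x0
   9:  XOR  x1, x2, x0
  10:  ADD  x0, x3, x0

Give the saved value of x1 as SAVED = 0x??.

SAVED = 0x84

after  0: x0=0x27 x1=0x06 x2=0xee x3=0x87  N=0 Z=0
after  1: x0=0x27 x1=0xf4 x2=0xee x3=0x87  N=1 Z=0
after  2: x0=0x27 x1=0xf4 x2=0x67 x3=0x87  N=0 Z=0
after  3: x0=0x27 x1=0x84 x2=0x67 x3=0x87  N=1 Z=0
-- IRQ taken; context saved, return-PC = 4 --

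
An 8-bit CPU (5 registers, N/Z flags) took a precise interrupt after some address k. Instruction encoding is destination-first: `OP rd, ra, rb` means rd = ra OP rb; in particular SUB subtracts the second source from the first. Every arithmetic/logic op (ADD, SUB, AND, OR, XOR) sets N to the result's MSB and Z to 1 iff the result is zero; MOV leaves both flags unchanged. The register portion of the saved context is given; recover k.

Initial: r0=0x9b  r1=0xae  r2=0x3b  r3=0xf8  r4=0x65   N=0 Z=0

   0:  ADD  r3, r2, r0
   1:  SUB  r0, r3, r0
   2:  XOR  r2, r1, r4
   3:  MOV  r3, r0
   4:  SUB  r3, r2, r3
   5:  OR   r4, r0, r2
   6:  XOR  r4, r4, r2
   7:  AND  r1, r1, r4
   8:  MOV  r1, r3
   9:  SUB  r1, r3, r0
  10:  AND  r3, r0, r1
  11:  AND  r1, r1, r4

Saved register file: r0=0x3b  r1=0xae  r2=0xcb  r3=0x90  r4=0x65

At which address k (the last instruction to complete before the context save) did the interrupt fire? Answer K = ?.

K = 4

after  0: r0=0x9b r1=0xae r2=0x3b r3=0xd6 r4=0x65  N=1 Z=0
after  1: r0=0x3b r1=0xae r2=0x3b r3=0xd6 r4=0x65  N=0 Z=0
after  2: r0=0x3b r1=0xae r2=0xcb r3=0xd6 r4=0x65  N=1 Z=0
after  3: r0=0x3b r1=0xae r2=0xcb r3=0x3b r4=0x65  N=1 Z=0
after  4: r0=0x3b r1=0xae r2=0xcb r3=0x90 r4=0x65  N=1 Z=0
-- IRQ taken; context saved, return-PC = 5 --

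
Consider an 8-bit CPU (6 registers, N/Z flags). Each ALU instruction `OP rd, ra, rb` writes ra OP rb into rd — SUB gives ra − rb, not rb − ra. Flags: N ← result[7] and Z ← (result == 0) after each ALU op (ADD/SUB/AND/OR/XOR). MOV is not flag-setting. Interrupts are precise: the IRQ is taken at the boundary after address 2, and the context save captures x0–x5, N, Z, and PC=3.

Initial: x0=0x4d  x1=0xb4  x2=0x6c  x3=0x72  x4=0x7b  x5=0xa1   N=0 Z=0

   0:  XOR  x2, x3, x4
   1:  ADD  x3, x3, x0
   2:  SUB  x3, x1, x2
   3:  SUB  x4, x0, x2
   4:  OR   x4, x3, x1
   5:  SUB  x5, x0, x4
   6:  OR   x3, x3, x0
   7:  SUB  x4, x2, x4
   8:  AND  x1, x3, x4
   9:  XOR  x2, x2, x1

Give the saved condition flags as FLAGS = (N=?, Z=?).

FLAGS = (N=1, Z=0)

after  0: x0=0x4d x1=0xb4 x2=0x09 x3=0x72 x4=0x7b x5=0xa1  N=0 Z=0
after  1: x0=0x4d x1=0xb4 x2=0x09 x3=0xbf x4=0x7b x5=0xa1  N=1 Z=0
after  2: x0=0x4d x1=0xb4 x2=0x09 x3=0xab x4=0x7b x5=0xa1  N=1 Z=0
-- IRQ taken; context saved, return-PC = 3 --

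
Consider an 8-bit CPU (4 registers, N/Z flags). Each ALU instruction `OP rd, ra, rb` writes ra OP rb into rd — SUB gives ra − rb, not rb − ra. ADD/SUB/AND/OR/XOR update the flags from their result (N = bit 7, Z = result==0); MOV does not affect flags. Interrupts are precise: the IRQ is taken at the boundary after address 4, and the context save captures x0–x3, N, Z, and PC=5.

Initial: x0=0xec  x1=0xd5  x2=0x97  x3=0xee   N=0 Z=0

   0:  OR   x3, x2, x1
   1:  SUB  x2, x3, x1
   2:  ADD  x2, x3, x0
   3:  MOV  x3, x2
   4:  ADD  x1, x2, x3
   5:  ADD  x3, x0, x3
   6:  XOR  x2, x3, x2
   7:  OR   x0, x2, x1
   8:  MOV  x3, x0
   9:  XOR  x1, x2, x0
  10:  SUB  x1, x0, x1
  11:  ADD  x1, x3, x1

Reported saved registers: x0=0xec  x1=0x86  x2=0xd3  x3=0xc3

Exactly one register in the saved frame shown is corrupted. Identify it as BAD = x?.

BAD = x2

after  0: x0=0xec x1=0xd5 x2=0x97 x3=0xd7  N=1 Z=0
after  1: x0=0xec x1=0xd5 x2=0x02 x3=0xd7  N=0 Z=0
after  2: x0=0xec x1=0xd5 x2=0xc3 x3=0xd7  N=1 Z=0
after  3: x0=0xec x1=0xd5 x2=0xc3 x3=0xc3  N=1 Z=0
after  4: x0=0xec x1=0x86 x2=0xc3 x3=0xc3  N=1 Z=0
-- IRQ taken; context saved, return-PC = 5 --
mismatch: x2: reported 0xd3 vs actual 0xc3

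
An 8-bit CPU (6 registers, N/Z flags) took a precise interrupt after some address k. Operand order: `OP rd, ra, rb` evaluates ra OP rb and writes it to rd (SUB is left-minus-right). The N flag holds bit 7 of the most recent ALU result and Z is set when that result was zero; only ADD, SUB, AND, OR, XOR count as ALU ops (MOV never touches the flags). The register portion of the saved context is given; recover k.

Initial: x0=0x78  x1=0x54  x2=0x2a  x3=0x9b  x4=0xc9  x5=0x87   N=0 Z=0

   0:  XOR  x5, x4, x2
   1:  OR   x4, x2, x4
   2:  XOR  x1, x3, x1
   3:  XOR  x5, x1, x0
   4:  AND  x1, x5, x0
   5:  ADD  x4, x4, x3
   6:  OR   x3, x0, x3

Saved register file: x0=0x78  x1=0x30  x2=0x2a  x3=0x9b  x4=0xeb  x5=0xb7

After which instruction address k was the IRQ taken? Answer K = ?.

after  0: x0=0x78 x1=0x54 x2=0x2a x3=0x9b x4=0xc9 x5=0xe3  N=1 Z=0
after  1: x0=0x78 x1=0x54 x2=0x2a x3=0x9b x4=0xeb x5=0xe3  N=1 Z=0
after  2: x0=0x78 x1=0xcf x2=0x2a x3=0x9b x4=0xeb x5=0xe3  N=1 Z=0
after  3: x0=0x78 x1=0xcf x2=0x2a x3=0x9b x4=0xeb x5=0xb7  N=1 Z=0
after  4: x0=0x78 x1=0x30 x2=0x2a x3=0x9b x4=0xeb x5=0xb7  N=0 Z=0
-- IRQ taken; context saved, return-PC = 5 --

K = 4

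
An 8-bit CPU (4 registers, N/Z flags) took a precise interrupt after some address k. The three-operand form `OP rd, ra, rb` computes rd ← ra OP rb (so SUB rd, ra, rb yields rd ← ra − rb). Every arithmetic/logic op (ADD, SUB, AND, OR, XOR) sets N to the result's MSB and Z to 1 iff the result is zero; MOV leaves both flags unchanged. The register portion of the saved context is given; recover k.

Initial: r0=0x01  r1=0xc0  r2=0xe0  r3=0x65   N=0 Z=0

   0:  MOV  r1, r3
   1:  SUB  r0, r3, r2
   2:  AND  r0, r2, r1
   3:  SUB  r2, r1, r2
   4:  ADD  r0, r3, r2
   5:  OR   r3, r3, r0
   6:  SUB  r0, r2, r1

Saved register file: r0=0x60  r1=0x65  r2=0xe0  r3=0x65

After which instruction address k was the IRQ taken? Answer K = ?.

K = 2

after  0: r0=0x01 r1=0x65 r2=0xe0 r3=0x65  N=0 Z=0
after  1: r0=0x85 r1=0x65 r2=0xe0 r3=0x65  N=1 Z=0
after  2: r0=0x60 r1=0x65 r2=0xe0 r3=0x65  N=0 Z=0
-- IRQ taken; context saved, return-PC = 3 --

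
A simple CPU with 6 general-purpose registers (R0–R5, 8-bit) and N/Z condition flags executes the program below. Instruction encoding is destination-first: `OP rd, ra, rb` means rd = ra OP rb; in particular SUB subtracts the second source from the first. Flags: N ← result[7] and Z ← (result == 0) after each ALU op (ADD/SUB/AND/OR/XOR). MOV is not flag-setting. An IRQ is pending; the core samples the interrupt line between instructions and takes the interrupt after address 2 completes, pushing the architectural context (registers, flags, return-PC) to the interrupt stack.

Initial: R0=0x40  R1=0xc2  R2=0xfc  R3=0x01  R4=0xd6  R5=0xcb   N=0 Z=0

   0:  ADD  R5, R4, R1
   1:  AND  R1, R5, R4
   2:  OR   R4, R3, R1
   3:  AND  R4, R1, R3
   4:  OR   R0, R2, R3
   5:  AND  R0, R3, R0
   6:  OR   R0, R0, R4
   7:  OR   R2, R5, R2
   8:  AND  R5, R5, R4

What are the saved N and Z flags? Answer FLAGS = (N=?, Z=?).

FLAGS = (N=1, Z=0)

after  0: R0=0x40 R1=0xc2 R2=0xfc R3=0x01 R4=0xd6 R5=0x98  N=1 Z=0
after  1: R0=0x40 R1=0x90 R2=0xfc R3=0x01 R4=0xd6 R5=0x98  N=1 Z=0
after  2: R0=0x40 R1=0x90 R2=0xfc R3=0x01 R4=0x91 R5=0x98  N=1 Z=0
-- IRQ taken; context saved, return-PC = 3 --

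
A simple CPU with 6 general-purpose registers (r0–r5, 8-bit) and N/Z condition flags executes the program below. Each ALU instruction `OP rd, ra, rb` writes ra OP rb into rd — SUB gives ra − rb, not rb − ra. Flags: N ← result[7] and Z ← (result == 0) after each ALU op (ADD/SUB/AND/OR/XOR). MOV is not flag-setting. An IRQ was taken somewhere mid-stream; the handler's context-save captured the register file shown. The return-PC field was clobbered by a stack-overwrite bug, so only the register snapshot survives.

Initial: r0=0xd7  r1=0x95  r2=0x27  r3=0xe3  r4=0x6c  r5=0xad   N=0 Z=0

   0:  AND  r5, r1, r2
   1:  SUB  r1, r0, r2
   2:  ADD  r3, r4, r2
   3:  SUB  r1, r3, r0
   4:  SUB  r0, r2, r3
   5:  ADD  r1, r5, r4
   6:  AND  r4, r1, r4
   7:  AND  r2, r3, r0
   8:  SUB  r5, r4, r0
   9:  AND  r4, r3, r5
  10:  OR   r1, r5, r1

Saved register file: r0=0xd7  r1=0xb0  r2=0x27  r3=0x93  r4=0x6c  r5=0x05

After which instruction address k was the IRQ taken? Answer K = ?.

K = 2

after  0: r0=0xd7 r1=0x95 r2=0x27 r3=0xe3 r4=0x6c r5=0x05  N=0 Z=0
after  1: r0=0xd7 r1=0xb0 r2=0x27 r3=0xe3 r4=0x6c r5=0x05  N=1 Z=0
after  2: r0=0xd7 r1=0xb0 r2=0x27 r3=0x93 r4=0x6c r5=0x05  N=1 Z=0
-- IRQ taken; context saved, return-PC = 3 --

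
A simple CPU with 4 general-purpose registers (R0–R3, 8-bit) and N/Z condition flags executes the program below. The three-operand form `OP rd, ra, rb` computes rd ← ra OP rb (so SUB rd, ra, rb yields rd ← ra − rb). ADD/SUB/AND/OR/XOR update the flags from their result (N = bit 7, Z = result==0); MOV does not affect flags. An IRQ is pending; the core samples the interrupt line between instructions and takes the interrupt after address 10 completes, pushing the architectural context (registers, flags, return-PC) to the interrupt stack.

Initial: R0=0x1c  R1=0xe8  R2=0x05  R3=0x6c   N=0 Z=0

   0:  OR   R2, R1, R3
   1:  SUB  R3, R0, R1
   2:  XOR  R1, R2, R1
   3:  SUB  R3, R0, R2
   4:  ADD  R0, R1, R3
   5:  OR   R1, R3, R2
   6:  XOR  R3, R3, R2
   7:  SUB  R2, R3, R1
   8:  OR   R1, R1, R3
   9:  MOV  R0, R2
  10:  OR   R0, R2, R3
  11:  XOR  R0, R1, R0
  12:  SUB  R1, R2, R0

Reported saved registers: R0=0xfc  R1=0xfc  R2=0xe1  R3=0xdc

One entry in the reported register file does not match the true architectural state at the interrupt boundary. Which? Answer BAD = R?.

after  0: R0=0x1c R1=0xe8 R2=0xec R3=0x6c  N=1 Z=0
after  1: R0=0x1c R1=0xe8 R2=0xec R3=0x34  N=0 Z=0
after  2: R0=0x1c R1=0x04 R2=0xec R3=0x34  N=0 Z=0
after  3: R0=0x1c R1=0x04 R2=0xec R3=0x30  N=0 Z=0
after  4: R0=0x34 R1=0x04 R2=0xec R3=0x30  N=0 Z=0
after  5: R0=0x34 R1=0xfc R2=0xec R3=0x30  N=1 Z=0
after  6: R0=0x34 R1=0xfc R2=0xec R3=0xdc  N=1 Z=0
after  7: R0=0x34 R1=0xfc R2=0xe0 R3=0xdc  N=1 Z=0
after  8: R0=0x34 R1=0xfc R2=0xe0 R3=0xdc  N=1 Z=0
after  9: R0=0xe0 R1=0xfc R2=0xe0 R3=0xdc  N=1 Z=0
after 10: R0=0xfc R1=0xfc R2=0xe0 R3=0xdc  N=1 Z=0
-- IRQ taken; context saved, return-PC = 11 --
mismatch: R2: reported 0xe1 vs actual 0xe0

BAD = R2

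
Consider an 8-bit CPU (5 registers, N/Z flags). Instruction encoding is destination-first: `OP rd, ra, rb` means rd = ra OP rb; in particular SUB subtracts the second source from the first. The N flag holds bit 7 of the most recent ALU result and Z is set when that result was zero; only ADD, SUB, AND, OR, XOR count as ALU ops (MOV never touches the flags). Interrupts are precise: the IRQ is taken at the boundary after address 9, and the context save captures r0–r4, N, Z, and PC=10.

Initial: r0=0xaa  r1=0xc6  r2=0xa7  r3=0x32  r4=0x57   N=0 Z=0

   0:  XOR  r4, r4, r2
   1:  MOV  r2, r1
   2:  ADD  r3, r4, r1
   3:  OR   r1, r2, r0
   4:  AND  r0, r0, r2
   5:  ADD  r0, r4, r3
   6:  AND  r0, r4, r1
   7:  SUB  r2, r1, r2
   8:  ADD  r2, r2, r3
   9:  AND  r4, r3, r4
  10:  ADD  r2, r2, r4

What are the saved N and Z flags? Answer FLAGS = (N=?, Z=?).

FLAGS = (N=1, Z=0)

after  0: r0=0xaa r1=0xc6 r2=0xa7 r3=0x32 r4=0xf0  N=1 Z=0
after  1: r0=0xaa r1=0xc6 r2=0xc6 r3=0x32 r4=0xf0  N=1 Z=0
after  2: r0=0xaa r1=0xc6 r2=0xc6 r3=0xb6 r4=0xf0  N=1 Z=0
after  3: r0=0xaa r1=0xee r2=0xc6 r3=0xb6 r4=0xf0  N=1 Z=0
after  4: r0=0x82 r1=0xee r2=0xc6 r3=0xb6 r4=0xf0  N=1 Z=0
after  5: r0=0xa6 r1=0xee r2=0xc6 r3=0xb6 r4=0xf0  N=1 Z=0
after  6: r0=0xe0 r1=0xee r2=0xc6 r3=0xb6 r4=0xf0  N=1 Z=0
after  7: r0=0xe0 r1=0xee r2=0x28 r3=0xb6 r4=0xf0  N=0 Z=0
after  8: r0=0xe0 r1=0xee r2=0xde r3=0xb6 r4=0xf0  N=1 Z=0
after  9: r0=0xe0 r1=0xee r2=0xde r3=0xb6 r4=0xb0  N=1 Z=0
-- IRQ taken; context saved, return-PC = 10 --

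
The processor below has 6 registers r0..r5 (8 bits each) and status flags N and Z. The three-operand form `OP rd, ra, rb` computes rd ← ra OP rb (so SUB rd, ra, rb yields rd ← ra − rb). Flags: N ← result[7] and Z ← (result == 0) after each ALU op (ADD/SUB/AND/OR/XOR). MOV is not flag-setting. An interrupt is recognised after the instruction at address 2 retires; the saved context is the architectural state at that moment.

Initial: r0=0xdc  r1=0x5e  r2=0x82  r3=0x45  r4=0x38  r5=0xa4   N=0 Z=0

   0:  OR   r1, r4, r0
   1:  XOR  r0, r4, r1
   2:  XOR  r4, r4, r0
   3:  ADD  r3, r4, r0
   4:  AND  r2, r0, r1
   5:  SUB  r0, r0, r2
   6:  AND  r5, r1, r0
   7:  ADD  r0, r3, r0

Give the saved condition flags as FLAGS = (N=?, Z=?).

after  0: r0=0xdc r1=0xfc r2=0x82 r3=0x45 r4=0x38 r5=0xa4  N=1 Z=0
after  1: r0=0xc4 r1=0xfc r2=0x82 r3=0x45 r4=0x38 r5=0xa4  N=1 Z=0
after  2: r0=0xc4 r1=0xfc r2=0x82 r3=0x45 r4=0xfc r5=0xa4  N=1 Z=0
-- IRQ taken; context saved, return-PC = 3 --

FLAGS = (N=1, Z=0)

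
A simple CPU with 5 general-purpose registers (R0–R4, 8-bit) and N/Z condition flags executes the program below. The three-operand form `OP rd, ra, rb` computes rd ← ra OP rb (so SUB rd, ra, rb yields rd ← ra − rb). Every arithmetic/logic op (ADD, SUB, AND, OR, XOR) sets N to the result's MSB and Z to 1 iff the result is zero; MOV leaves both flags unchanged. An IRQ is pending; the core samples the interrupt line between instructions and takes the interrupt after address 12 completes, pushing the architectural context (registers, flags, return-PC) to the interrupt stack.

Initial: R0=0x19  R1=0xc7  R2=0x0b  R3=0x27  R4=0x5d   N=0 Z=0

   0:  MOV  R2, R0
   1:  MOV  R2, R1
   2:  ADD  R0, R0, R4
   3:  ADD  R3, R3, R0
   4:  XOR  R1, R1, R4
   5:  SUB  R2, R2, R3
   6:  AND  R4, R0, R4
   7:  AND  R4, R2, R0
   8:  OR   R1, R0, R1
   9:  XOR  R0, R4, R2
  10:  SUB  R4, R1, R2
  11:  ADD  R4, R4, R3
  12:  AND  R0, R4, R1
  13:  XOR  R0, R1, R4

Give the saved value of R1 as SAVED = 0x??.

after  0: R0=0x19 R1=0xc7 R2=0x19 R3=0x27 R4=0x5d  N=0 Z=0
after  1: R0=0x19 R1=0xc7 R2=0xc7 R3=0x27 R4=0x5d  N=0 Z=0
after  2: R0=0x76 R1=0xc7 R2=0xc7 R3=0x27 R4=0x5d  N=0 Z=0
after  3: R0=0x76 R1=0xc7 R2=0xc7 R3=0x9d R4=0x5d  N=1 Z=0
after  4: R0=0x76 R1=0x9a R2=0xc7 R3=0x9d R4=0x5d  N=1 Z=0
after  5: R0=0x76 R1=0x9a R2=0x2a R3=0x9d R4=0x5d  N=0 Z=0
after  6: R0=0x76 R1=0x9a R2=0x2a R3=0x9d R4=0x54  N=0 Z=0
after  7: R0=0x76 R1=0x9a R2=0x2a R3=0x9d R4=0x22  N=0 Z=0
after  8: R0=0x76 R1=0xfe R2=0x2a R3=0x9d R4=0x22  N=1 Z=0
after  9: R0=0x08 R1=0xfe R2=0x2a R3=0x9d R4=0x22  N=0 Z=0
after 10: R0=0x08 R1=0xfe R2=0x2a R3=0x9d R4=0xd4  N=1 Z=0
after 11: R0=0x08 R1=0xfe R2=0x2a R3=0x9d R4=0x71  N=0 Z=0
after 12: R0=0x70 R1=0xfe R2=0x2a R3=0x9d R4=0x71  N=0 Z=0
-- IRQ taken; context saved, return-PC = 13 --

SAVED = 0xfe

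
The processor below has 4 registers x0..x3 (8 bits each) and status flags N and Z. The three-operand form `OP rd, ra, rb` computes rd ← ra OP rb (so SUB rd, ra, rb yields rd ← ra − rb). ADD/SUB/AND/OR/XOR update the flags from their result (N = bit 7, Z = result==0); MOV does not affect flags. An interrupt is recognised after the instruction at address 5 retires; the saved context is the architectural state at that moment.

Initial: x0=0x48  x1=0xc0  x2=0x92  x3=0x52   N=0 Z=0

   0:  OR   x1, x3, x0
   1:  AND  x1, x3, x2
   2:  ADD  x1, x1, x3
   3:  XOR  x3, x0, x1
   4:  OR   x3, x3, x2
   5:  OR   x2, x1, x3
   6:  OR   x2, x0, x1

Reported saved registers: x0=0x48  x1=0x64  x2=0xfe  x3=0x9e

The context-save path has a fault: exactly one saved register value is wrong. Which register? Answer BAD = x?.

after  0: x0=0x48 x1=0x5a x2=0x92 x3=0x52  N=0 Z=0
after  1: x0=0x48 x1=0x12 x2=0x92 x3=0x52  N=0 Z=0
after  2: x0=0x48 x1=0x64 x2=0x92 x3=0x52  N=0 Z=0
after  3: x0=0x48 x1=0x64 x2=0x92 x3=0x2c  N=0 Z=0
after  4: x0=0x48 x1=0x64 x2=0x92 x3=0xbe  N=1 Z=0
after  5: x0=0x48 x1=0x64 x2=0xfe x3=0xbe  N=1 Z=0
-- IRQ taken; context saved, return-PC = 6 --
mismatch: x3: reported 0x9e vs actual 0xbe

BAD = x3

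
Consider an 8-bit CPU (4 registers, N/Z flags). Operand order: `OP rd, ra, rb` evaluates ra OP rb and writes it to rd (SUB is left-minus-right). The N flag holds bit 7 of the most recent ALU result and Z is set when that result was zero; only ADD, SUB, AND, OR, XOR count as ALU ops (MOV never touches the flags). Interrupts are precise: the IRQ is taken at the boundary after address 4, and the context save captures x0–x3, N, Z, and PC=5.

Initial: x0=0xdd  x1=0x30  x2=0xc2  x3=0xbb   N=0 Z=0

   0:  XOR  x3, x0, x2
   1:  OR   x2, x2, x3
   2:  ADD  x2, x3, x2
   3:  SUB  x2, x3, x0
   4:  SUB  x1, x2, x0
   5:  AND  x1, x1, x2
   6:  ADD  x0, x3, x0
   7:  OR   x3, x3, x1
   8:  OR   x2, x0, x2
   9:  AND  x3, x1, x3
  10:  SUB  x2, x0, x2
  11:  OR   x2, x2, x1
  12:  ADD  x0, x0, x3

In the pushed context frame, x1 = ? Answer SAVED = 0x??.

after  0: x0=0xdd x1=0x30 x2=0xc2 x3=0x1f  N=0 Z=0
after  1: x0=0xdd x1=0x30 x2=0xdf x3=0x1f  N=1 Z=0
after  2: x0=0xdd x1=0x30 x2=0xfe x3=0x1f  N=1 Z=0
after  3: x0=0xdd x1=0x30 x2=0x42 x3=0x1f  N=0 Z=0
after  4: x0=0xdd x1=0x65 x2=0x42 x3=0x1f  N=0 Z=0
-- IRQ taken; context saved, return-PC = 5 --

SAVED = 0x65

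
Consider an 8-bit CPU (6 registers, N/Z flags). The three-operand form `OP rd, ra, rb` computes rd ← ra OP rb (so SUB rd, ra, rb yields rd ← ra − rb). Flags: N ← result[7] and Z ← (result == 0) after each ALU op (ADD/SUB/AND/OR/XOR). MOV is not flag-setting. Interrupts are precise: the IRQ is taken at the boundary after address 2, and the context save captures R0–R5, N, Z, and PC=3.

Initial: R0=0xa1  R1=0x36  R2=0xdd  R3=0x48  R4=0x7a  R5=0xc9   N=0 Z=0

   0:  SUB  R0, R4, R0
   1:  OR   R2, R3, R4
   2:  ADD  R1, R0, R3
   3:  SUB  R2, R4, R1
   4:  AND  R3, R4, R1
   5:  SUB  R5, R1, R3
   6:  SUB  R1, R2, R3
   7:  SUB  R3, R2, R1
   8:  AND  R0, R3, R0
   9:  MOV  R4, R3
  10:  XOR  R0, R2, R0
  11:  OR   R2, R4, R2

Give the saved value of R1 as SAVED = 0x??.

SAVED = 0x21

after  0: R0=0xd9 R1=0x36 R2=0xdd R3=0x48 R4=0x7a R5=0xc9  N=1 Z=0
after  1: R0=0xd9 R1=0x36 R2=0x7a R3=0x48 R4=0x7a R5=0xc9  N=0 Z=0
after  2: R0=0xd9 R1=0x21 R2=0x7a R3=0x48 R4=0x7a R5=0xc9  N=0 Z=0
-- IRQ taken; context saved, return-PC = 3 --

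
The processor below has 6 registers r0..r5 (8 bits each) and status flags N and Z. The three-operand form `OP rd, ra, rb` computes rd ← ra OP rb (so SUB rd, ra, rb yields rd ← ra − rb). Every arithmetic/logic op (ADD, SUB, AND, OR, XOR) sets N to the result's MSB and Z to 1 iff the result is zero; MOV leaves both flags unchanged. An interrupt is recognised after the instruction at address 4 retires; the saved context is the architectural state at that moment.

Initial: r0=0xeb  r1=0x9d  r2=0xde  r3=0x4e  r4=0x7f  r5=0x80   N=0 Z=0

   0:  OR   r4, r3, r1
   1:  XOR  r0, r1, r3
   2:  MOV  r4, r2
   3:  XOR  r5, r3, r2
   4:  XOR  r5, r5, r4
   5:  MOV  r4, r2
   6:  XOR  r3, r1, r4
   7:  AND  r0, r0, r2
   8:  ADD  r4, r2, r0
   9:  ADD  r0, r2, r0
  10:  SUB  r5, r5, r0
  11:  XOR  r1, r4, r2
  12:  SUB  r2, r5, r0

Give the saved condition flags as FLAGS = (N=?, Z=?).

FLAGS = (N=0, Z=0)

after  0: r0=0xeb r1=0x9d r2=0xde r3=0x4e r4=0xdf r5=0x80  N=1 Z=0
after  1: r0=0xd3 r1=0x9d r2=0xde r3=0x4e r4=0xdf r5=0x80  N=1 Z=0
after  2: r0=0xd3 r1=0x9d r2=0xde r3=0x4e r4=0xde r5=0x80  N=1 Z=0
after  3: r0=0xd3 r1=0x9d r2=0xde r3=0x4e r4=0xde r5=0x90  N=1 Z=0
after  4: r0=0xd3 r1=0x9d r2=0xde r3=0x4e r4=0xde r5=0x4e  N=0 Z=0
-- IRQ taken; context saved, return-PC = 5 --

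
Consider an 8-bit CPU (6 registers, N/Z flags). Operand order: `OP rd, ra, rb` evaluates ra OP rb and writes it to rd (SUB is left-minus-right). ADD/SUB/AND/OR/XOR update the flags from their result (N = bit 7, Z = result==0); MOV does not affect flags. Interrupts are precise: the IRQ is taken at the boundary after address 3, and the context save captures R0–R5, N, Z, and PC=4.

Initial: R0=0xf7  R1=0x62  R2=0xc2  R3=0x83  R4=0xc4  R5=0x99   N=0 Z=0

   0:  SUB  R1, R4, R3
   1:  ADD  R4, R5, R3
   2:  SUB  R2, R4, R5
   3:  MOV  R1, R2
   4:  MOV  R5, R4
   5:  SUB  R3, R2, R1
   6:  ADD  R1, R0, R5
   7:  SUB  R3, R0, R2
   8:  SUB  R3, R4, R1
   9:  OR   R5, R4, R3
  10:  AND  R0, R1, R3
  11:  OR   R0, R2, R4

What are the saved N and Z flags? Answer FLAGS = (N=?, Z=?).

FLAGS = (N=1, Z=0)

after  0: R0=0xf7 R1=0x41 R2=0xc2 R3=0x83 R4=0xc4 R5=0x99  N=0 Z=0
after  1: R0=0xf7 R1=0x41 R2=0xc2 R3=0x83 R4=0x1c R5=0x99  N=0 Z=0
after  2: R0=0xf7 R1=0x41 R2=0x83 R3=0x83 R4=0x1c R5=0x99  N=1 Z=0
after  3: R0=0xf7 R1=0x83 R2=0x83 R3=0x83 R4=0x1c R5=0x99  N=1 Z=0
-- IRQ taken; context saved, return-PC = 4 --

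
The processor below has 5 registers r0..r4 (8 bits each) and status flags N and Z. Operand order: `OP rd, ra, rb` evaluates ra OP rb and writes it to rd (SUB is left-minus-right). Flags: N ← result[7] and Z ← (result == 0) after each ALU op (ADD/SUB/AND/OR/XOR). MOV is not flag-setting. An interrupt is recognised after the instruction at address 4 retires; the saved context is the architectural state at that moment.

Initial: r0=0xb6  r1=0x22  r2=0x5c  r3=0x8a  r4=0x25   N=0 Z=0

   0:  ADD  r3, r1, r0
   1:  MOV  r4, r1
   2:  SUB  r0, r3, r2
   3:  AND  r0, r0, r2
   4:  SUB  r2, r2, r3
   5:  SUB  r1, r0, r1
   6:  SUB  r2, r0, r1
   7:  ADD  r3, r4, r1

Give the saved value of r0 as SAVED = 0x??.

SAVED = 0x5c

after  0: r0=0xb6 r1=0x22 r2=0x5c r3=0xd8 r4=0x25  N=1 Z=0
after  1: r0=0xb6 r1=0x22 r2=0x5c r3=0xd8 r4=0x22  N=1 Z=0
after  2: r0=0x7c r1=0x22 r2=0x5c r3=0xd8 r4=0x22  N=0 Z=0
after  3: r0=0x5c r1=0x22 r2=0x5c r3=0xd8 r4=0x22  N=0 Z=0
after  4: r0=0x5c r1=0x22 r2=0x84 r3=0xd8 r4=0x22  N=1 Z=0
-- IRQ taken; context saved, return-PC = 5 --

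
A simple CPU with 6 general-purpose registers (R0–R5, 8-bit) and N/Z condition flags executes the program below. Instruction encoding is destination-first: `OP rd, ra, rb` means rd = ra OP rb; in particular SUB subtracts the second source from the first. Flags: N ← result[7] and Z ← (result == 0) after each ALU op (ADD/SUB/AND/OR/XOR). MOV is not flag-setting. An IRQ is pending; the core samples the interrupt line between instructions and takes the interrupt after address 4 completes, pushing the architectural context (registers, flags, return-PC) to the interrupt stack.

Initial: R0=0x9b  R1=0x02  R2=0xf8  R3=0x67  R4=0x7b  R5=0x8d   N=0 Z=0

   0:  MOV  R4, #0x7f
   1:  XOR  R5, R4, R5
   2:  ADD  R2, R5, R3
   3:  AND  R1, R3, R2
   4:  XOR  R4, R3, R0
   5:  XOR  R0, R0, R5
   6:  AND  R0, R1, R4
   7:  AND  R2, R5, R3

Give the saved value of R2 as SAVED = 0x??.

SAVED = 0x59

after  0: R0=0x9b R1=0x02 R2=0xf8 R3=0x67 R4=0x7f R5=0x8d  N=0 Z=0
after  1: R0=0x9b R1=0x02 R2=0xf8 R3=0x67 R4=0x7f R5=0xf2  N=1 Z=0
after  2: R0=0x9b R1=0x02 R2=0x59 R3=0x67 R4=0x7f R5=0xf2  N=0 Z=0
after  3: R0=0x9b R1=0x41 R2=0x59 R3=0x67 R4=0x7f R5=0xf2  N=0 Z=0
after  4: R0=0x9b R1=0x41 R2=0x59 R3=0x67 R4=0xfc R5=0xf2  N=1 Z=0
-- IRQ taken; context saved, return-PC = 5 --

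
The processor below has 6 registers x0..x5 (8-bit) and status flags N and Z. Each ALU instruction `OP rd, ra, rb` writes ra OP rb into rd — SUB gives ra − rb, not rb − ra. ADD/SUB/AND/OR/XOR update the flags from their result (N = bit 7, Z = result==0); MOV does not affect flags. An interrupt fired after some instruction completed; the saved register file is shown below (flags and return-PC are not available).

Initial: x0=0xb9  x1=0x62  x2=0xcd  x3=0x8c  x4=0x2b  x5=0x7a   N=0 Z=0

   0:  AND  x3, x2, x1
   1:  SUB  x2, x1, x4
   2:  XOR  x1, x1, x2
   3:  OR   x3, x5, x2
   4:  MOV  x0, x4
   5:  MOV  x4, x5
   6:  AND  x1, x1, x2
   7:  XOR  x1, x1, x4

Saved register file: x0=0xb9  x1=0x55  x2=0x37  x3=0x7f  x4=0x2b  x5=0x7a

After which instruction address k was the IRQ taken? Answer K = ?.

K = 3

after  0: x0=0xb9 x1=0x62 x2=0xcd x3=0x40 x4=0x2b x5=0x7a  N=0 Z=0
after  1: x0=0xb9 x1=0x62 x2=0x37 x3=0x40 x4=0x2b x5=0x7a  N=0 Z=0
after  2: x0=0xb9 x1=0x55 x2=0x37 x3=0x40 x4=0x2b x5=0x7a  N=0 Z=0
after  3: x0=0xb9 x1=0x55 x2=0x37 x3=0x7f x4=0x2b x5=0x7a  N=0 Z=0
-- IRQ taken; context saved, return-PC = 4 --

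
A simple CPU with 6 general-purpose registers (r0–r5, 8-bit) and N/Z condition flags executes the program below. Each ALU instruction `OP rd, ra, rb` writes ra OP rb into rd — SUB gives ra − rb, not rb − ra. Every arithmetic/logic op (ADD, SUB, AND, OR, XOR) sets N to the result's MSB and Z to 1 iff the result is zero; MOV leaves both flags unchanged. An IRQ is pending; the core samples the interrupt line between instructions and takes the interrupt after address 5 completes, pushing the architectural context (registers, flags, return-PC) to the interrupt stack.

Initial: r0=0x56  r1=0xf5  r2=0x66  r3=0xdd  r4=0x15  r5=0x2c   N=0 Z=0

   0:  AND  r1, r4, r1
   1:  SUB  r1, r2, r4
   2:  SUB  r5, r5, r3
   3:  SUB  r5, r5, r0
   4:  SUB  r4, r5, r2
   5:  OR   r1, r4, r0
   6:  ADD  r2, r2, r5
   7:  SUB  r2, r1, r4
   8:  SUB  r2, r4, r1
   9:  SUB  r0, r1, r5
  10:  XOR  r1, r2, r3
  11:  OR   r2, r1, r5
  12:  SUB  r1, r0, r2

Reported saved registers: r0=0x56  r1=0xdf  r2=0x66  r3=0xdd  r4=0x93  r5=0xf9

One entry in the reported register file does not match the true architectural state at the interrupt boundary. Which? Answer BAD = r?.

after  0: r0=0x56 r1=0x15 r2=0x66 r3=0xdd r4=0x15 r5=0x2c  N=0 Z=0
after  1: r0=0x56 r1=0x51 r2=0x66 r3=0xdd r4=0x15 r5=0x2c  N=0 Z=0
after  2: r0=0x56 r1=0x51 r2=0x66 r3=0xdd r4=0x15 r5=0x4f  N=0 Z=0
after  3: r0=0x56 r1=0x51 r2=0x66 r3=0xdd r4=0x15 r5=0xf9  N=1 Z=0
after  4: r0=0x56 r1=0x51 r2=0x66 r3=0xdd r4=0x93 r5=0xf9  N=1 Z=0
after  5: r0=0x56 r1=0xd7 r2=0x66 r3=0xdd r4=0x93 r5=0xf9  N=1 Z=0
-- IRQ taken; context saved, return-PC = 6 --
mismatch: r1: reported 0xdf vs actual 0xd7

BAD = r1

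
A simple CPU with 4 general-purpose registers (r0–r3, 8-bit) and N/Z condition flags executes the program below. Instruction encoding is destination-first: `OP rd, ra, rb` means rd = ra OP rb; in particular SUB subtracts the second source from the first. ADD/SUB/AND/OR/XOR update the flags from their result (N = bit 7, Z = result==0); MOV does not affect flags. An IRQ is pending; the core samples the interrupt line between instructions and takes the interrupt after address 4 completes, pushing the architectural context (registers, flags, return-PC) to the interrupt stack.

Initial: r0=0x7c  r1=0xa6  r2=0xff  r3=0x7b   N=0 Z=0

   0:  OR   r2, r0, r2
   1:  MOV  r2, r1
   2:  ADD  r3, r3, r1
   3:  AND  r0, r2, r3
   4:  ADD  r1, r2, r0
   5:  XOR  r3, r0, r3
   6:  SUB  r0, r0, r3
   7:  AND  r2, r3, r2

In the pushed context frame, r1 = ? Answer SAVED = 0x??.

after  0: r0=0x7c r1=0xa6 r2=0xff r3=0x7b  N=1 Z=0
after  1: r0=0x7c r1=0xa6 r2=0xa6 r3=0x7b  N=1 Z=0
after  2: r0=0x7c r1=0xa6 r2=0xa6 r3=0x21  N=0 Z=0
after  3: r0=0x20 r1=0xa6 r2=0xa6 r3=0x21  N=0 Z=0
after  4: r0=0x20 r1=0xc6 r2=0xa6 r3=0x21  N=1 Z=0
-- IRQ taken; context saved, return-PC = 5 --

SAVED = 0xc6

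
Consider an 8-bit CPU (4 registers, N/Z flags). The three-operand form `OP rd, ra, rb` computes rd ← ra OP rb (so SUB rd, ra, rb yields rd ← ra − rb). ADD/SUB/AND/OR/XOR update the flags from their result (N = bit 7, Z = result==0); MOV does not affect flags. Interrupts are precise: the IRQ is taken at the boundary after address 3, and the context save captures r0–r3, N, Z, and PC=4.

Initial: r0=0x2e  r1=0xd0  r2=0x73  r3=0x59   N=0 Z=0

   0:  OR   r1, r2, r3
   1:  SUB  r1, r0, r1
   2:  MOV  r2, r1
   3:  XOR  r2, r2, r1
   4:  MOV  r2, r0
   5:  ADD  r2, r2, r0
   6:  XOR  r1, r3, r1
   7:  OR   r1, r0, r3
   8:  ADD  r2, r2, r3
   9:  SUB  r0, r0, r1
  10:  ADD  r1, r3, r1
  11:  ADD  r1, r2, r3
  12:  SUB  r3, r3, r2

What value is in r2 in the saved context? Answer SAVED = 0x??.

SAVED = 0x00

after  0: r0=0x2e r1=0x7b r2=0x73 r3=0x59  N=0 Z=0
after  1: r0=0x2e r1=0xb3 r2=0x73 r3=0x59  N=1 Z=0
after  2: r0=0x2e r1=0xb3 r2=0xb3 r3=0x59  N=1 Z=0
after  3: r0=0x2e r1=0xb3 r2=0x00 r3=0x59  N=0 Z=1
-- IRQ taken; context saved, return-PC = 4 --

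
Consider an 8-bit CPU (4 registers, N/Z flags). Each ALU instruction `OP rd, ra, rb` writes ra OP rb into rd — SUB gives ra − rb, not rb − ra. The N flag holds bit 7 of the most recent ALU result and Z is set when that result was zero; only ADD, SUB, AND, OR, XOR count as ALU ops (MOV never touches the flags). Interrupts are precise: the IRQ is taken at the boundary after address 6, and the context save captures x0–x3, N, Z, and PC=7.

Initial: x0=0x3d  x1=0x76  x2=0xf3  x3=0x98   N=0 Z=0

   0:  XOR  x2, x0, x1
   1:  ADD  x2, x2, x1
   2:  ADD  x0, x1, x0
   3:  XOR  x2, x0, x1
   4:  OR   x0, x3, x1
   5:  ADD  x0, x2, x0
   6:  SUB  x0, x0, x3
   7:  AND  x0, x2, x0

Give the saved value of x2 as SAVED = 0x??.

after  0: x0=0x3d x1=0x76 x2=0x4b x3=0x98  N=0 Z=0
after  1: x0=0x3d x1=0x76 x2=0xc1 x3=0x98  N=1 Z=0
after  2: x0=0xb3 x1=0x76 x2=0xc1 x3=0x98  N=1 Z=0
after  3: x0=0xb3 x1=0x76 x2=0xc5 x3=0x98  N=1 Z=0
after  4: x0=0xfe x1=0x76 x2=0xc5 x3=0x98  N=1 Z=0
after  5: x0=0xc3 x1=0x76 x2=0xc5 x3=0x98  N=1 Z=0
after  6: x0=0x2b x1=0x76 x2=0xc5 x3=0x98  N=0 Z=0
-- IRQ taken; context saved, return-PC = 7 --

SAVED = 0xc5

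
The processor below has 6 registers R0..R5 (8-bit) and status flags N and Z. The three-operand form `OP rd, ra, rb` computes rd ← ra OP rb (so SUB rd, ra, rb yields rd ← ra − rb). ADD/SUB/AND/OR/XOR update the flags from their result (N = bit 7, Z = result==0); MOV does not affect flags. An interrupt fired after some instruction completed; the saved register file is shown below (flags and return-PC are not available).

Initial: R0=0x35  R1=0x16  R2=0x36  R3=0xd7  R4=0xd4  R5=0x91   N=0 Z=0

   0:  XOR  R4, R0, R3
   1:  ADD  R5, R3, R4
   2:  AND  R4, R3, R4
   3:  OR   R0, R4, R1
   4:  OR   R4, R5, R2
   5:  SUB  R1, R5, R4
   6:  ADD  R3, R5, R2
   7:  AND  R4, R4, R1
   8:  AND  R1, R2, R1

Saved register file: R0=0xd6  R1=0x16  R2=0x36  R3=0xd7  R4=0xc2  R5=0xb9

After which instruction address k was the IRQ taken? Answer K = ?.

K = 3

after  0: R0=0x35 R1=0x16 R2=0x36 R3=0xd7 R4=0xe2 R5=0x91  N=1 Z=0
after  1: R0=0x35 R1=0x16 R2=0x36 R3=0xd7 R4=0xe2 R5=0xb9  N=1 Z=0
after  2: R0=0x35 R1=0x16 R2=0x36 R3=0xd7 R4=0xc2 R5=0xb9  N=1 Z=0
after  3: R0=0xd6 R1=0x16 R2=0x36 R3=0xd7 R4=0xc2 R5=0xb9  N=1 Z=0
-- IRQ taken; context saved, return-PC = 4 --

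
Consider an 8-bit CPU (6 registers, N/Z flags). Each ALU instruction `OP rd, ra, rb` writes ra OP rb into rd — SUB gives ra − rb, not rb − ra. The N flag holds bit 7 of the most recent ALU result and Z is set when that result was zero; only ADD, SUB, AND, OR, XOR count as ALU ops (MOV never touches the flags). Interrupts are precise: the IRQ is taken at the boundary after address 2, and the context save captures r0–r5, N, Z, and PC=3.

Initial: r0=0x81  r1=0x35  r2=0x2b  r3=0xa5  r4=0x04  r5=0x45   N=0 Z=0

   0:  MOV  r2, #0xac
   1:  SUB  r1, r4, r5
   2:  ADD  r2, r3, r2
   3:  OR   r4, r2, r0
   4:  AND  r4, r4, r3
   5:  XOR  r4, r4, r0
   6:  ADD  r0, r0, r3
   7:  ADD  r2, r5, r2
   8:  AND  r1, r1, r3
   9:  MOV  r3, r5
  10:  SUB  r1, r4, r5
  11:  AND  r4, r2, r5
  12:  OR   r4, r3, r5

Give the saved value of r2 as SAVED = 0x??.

after  0: r0=0x81 r1=0x35 r2=0xac r3=0xa5 r4=0x04 r5=0x45  N=0 Z=0
after  1: r0=0x81 r1=0xbf r2=0xac r3=0xa5 r4=0x04 r5=0x45  N=1 Z=0
after  2: r0=0x81 r1=0xbf r2=0x51 r3=0xa5 r4=0x04 r5=0x45  N=0 Z=0
-- IRQ taken; context saved, return-PC = 3 --

SAVED = 0x51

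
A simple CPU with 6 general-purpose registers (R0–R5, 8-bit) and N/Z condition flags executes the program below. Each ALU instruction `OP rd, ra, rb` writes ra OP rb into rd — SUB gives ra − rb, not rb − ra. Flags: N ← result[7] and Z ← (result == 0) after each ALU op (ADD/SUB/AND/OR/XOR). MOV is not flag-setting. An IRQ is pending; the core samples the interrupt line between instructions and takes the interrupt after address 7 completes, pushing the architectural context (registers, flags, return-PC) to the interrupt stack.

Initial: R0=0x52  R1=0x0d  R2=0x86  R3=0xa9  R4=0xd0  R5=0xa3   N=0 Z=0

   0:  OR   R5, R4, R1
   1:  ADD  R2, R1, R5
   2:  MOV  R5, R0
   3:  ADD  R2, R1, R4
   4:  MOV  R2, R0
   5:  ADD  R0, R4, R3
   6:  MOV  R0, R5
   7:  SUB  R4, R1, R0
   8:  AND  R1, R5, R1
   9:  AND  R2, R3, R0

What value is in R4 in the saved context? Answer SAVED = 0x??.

after  0: R0=0x52 R1=0x0d R2=0x86 R3=0xa9 R4=0xd0 R5=0xdd  N=1 Z=0
after  1: R0=0x52 R1=0x0d R2=0xea R3=0xa9 R4=0xd0 R5=0xdd  N=1 Z=0
after  2: R0=0x52 R1=0x0d R2=0xea R3=0xa9 R4=0xd0 R5=0x52  N=1 Z=0
after  3: R0=0x52 R1=0x0d R2=0xdd R3=0xa9 R4=0xd0 R5=0x52  N=1 Z=0
after  4: R0=0x52 R1=0x0d R2=0x52 R3=0xa9 R4=0xd0 R5=0x52  N=1 Z=0
after  5: R0=0x79 R1=0x0d R2=0x52 R3=0xa9 R4=0xd0 R5=0x52  N=0 Z=0
after  6: R0=0x52 R1=0x0d R2=0x52 R3=0xa9 R4=0xd0 R5=0x52  N=0 Z=0
after  7: R0=0x52 R1=0x0d R2=0x52 R3=0xa9 R4=0xbb R5=0x52  N=1 Z=0
-- IRQ taken; context saved, return-PC = 8 --

SAVED = 0xbb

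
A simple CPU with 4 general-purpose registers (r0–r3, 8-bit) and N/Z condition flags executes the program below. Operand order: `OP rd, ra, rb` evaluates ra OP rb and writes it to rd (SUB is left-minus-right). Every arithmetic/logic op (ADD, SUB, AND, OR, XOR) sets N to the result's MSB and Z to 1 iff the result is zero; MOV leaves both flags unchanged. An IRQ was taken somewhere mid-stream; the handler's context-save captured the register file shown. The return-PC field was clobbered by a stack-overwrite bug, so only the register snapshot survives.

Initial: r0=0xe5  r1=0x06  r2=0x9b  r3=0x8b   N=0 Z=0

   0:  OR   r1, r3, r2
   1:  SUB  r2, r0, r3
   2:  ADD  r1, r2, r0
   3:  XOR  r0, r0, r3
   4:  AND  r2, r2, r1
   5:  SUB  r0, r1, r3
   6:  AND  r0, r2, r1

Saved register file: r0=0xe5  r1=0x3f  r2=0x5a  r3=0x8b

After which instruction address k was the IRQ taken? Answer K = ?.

after  0: r0=0xe5 r1=0x9b r2=0x9b r3=0x8b  N=1 Z=0
after  1: r0=0xe5 r1=0x9b r2=0x5a r3=0x8b  N=0 Z=0
after  2: r0=0xe5 r1=0x3f r2=0x5a r3=0x8b  N=0 Z=0
-- IRQ taken; context saved, return-PC = 3 --

K = 2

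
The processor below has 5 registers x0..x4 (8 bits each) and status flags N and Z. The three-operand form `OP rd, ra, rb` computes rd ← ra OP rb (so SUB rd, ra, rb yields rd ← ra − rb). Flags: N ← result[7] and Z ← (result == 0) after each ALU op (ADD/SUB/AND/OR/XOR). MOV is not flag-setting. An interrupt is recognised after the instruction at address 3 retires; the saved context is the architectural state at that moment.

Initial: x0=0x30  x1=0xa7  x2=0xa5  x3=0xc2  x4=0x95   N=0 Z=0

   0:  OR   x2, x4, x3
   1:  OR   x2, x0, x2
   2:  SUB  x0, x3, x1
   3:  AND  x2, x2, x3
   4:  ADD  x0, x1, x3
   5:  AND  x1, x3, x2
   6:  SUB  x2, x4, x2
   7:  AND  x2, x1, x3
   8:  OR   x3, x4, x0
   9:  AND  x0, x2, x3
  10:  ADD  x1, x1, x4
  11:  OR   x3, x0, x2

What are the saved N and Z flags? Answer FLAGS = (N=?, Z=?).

after  0: x0=0x30 x1=0xa7 x2=0xd7 x3=0xc2 x4=0x95  N=1 Z=0
after  1: x0=0x30 x1=0xa7 x2=0xf7 x3=0xc2 x4=0x95  N=1 Z=0
after  2: x0=0x1b x1=0xa7 x2=0xf7 x3=0xc2 x4=0x95  N=0 Z=0
after  3: x0=0x1b x1=0xa7 x2=0xc2 x3=0xc2 x4=0x95  N=1 Z=0
-- IRQ taken; context saved, return-PC = 4 --

FLAGS = (N=1, Z=0)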